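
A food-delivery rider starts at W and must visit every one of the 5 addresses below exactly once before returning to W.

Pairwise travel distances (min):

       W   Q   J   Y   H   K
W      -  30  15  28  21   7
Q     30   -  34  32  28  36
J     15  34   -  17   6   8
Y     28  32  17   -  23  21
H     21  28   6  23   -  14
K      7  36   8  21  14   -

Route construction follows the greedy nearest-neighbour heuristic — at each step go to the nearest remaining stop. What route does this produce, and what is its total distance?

106 min along W → K → J → H → Y → Q → W.

W → [K:7 / J:15 / H:21 / Y:28 / Q:30] → K (7)
K → [J:8 / H:14 / Y:21 / Q:36] → J (8)
J → [H:6 / Y:17 / Q:34] → H (6)
H → [Y:23 / Q:28] → Y (23)
Y → [Q:32] → Q (32)
Return Q→W: 30.
Total = 7 + 8 + 6 + 23 + 32 + 30 = 106.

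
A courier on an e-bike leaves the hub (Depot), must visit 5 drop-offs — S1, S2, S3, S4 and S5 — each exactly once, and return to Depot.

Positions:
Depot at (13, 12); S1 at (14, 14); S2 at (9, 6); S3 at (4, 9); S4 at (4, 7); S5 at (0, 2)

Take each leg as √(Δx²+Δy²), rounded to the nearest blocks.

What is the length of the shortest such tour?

38 blocks — the shortest possible round trip.

There are 60 distinct closed tours to check (reversals are equivalent).
Depot - S1 - S2 - S3 - S4 - S5 - Depot: 2+9+6+2+6+16 = 41
Depot - S1 - S2 - S3 - S5 - S4 - Depot: 2+9+6+8+6+10 = 41
Depot - S1 - S2 - S4 - S3 - S5 - Depot: 2+9+5+2+8+16 = 42
Depot - S1 - S2 - S4 - S5 - S3 - Depot: 2+9+5+6+8+9 = 39
Depot - S1 - S2 - S5 - S3 - S4 - Depot: 2+9+10+8+2+10 = 41
Depot - S1 - S2 - S5 - S4 - S3 - Depot: 2+9+10+6+2+9 = 38
Depot - S1 - S3 - S2 - S4 - S5 - Depot: 2+11+6+5+6+16 = 46
Depot - S1 - S3 - S2 - S5 - S4 - Depot: 2+11+6+10+6+10 = 45
Depot - S1 - S3 - S4 - S2 - S5 - Depot: 2+11+2+5+10+16 = 46
Depot - S1 - S3 - S4 - S5 - S2 - Depot: 2+11+2+6+10+7 = 38
Depot - S1 - S3 - S5 - S2 - S4 - Depot: 2+11+8+10+5+10 = 46
Depot - S1 - S3 - S5 - S4 - S2 - Depot: 2+11+8+6+5+7 = 39
Depot - S1 - S4 - S2 - S3 - S5 - Depot: 2+12+5+6+8+16 = 49
Depot - S1 - S4 - S2 - S5 - S3 - Depot: 2+12+5+10+8+9 = 46
… (46 more)
The minimum is 38.
One optimal route: Depot → S1 → S2 → S5 → S4 → S3 → Depot (or its reverse).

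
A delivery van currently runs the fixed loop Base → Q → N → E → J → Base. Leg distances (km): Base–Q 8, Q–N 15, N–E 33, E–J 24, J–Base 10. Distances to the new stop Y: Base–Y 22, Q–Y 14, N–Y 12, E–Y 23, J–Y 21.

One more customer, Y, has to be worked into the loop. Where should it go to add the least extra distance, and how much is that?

Adding 2 km by placing Y on the N–E leg.

Insertion cost between consecutive stops i–j is d(i,Y) + d(Y,j) − d(i,j):
  between Base and Q: 22 + 14 − 8 = 28
  between Q and N: 14 + 12 − 15 = 11
  between N and E: 12 + 23 − 33 = 2
  between E and J: 23 + 21 − 24 = 20
  between J and Base: 21 + 22 − 10 = 33
Cheapest insertion is between N and E, adding 2.
New total = 90 + 2 = 92.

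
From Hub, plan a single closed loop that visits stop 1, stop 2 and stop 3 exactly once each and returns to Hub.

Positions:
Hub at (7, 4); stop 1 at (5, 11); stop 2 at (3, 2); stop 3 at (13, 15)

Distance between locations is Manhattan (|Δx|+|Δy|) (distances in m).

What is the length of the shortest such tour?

There are 3 distinct closed tours to check (reversals are equivalent).
Hub→stop 1→stop 2→stop 3→Hub: 9+11+23+17 = 60
Hub→stop 1→stop 3→stop 2→Hub: 9+12+23+6 = 50
Hub→stop 2→stop 1→stop 3→Hub: 6+11+12+17 = 46
The minimum is 46.
One optimal route: Hub → stop 2 → stop 1 → stop 3 → Hub (or its reverse).

46 m — the shortest possible round trip.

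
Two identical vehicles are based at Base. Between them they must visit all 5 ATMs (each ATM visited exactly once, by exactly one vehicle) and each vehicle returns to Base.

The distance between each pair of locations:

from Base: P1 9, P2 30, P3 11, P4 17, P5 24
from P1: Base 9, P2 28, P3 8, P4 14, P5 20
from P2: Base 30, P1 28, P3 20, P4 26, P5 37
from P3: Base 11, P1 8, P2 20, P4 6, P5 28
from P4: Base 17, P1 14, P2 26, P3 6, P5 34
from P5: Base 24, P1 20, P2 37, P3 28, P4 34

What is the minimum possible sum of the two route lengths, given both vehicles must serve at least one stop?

There are 2^4 − 1 = 15 ways to divide the 5 stops into two non-empty groups. For each, the best each vehicle can do is its own shortest tour through its group:
  {P1} + {P2, P3, P4, P5}: 18 + 104 = 122
  {P2} + {P1, P3, P4, P5}: 60 + 75 = 135
  {P1, P2} + {P3, P4, P5}: 67 + 75 = 142
  {P3} + {P1, P2, P4, P5}: 22 + 109 = 131
  {P1, P3} + {P2, P4, P5}: 28 + 104 = 132
  {P2, P3} + {P1, P4, P5}: 61 + 75 = 136
  … (15 splits in total)
Best: vehicle 1 Base → P1 → Base = 18; vehicle 2 Base → P3 → P4 → P2 → P5 → Base = 104; combined 122.

Minimum combined distance: 122.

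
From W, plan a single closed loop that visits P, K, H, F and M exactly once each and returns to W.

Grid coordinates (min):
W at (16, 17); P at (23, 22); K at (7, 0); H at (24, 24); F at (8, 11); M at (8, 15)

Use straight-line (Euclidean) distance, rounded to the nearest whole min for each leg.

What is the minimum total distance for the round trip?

Minimum total distance: 63 min.

There are 60 distinct closed tours to check (reversals are equivalent).
W→P→K→H→F→M→W: 9+27+29+21+4+8 = 98
W→P→K→H→M→F→W: 9+27+29+18+4+10 = 97
W→P→K→F→H→M→W: 9+27+11+21+18+8 = 94
W→P→K→F→M→H→W: 9+27+11+4+18+11 = 80
W→P→K→M→H→F→W: 9+27+15+18+21+10 = 100
W→P→K→M→F→H→W: 9+27+15+4+21+11 = 87
W→P→H→K→F→M→W: 9+2+29+11+4+8 = 63
W→P→H→K→M→F→W: 9+2+29+15+4+10 = 69
W→P→H→F→K→M→W: 9+2+21+11+15+8 = 66
W→P→H→F→M→K→W: 9+2+21+4+15+19 = 70
W→P→H→M→K→F→W: 9+2+18+15+11+10 = 65
W→P→H→M→F→K→W: 9+2+18+4+11+19 = 63
W→P→F→K→H→M→W: 9+19+11+29+18+8 = 94
W→P→F→K→M→H→W: 9+19+11+15+18+11 = 83
… (46 more)
The minimum is 63.
One optimal route: W → P → H → K → F → M → W (or its reverse).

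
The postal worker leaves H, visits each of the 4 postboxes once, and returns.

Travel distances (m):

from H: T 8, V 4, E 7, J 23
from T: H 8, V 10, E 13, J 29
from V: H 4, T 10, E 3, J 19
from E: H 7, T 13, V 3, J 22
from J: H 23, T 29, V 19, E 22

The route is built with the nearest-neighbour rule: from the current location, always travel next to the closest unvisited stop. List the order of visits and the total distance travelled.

Nearest-neighbour total = 72 m; route H → V → E → T → J → H.

H → [V:4 / E:7 / T:8 / J:23] → V (4)
V → [E:3 / T:10 / J:19] → E (3)
E → [T:13 / J:22] → T (13)
T → [J:29] → J (29)
Return J→H: 23.
Total = 4 + 3 + 13 + 29 + 23 = 72.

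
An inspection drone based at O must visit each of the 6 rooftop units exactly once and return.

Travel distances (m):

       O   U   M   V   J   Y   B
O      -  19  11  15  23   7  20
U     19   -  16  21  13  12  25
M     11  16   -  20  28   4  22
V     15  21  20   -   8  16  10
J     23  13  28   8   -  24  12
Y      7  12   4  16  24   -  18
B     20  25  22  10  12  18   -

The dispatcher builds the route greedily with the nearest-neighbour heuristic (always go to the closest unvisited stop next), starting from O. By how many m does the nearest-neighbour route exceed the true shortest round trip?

1 m longer than the optimal tour.

From O: Y=7, M=11, V=15, U=19, B=20, J=23 → choose Y (7).
From Y: M=4, U=12, V=16, B=18, J=24 → choose M (4).
From M: U=16, V=20, B=22, J=28 → choose U (16).
From U: J=13, V=21, B=25 → choose J (13).
From J: V=8, B=12 → choose V (8).
From V: B=10 → choose B (10).
NN route O → Y → M → U → J → V → B → O costs 78.
Optimal: O → M → Y → U → J → B → V → O costs 77 (by enumerating all 360 distinct tours).
Excess = 78 − 77 = 1.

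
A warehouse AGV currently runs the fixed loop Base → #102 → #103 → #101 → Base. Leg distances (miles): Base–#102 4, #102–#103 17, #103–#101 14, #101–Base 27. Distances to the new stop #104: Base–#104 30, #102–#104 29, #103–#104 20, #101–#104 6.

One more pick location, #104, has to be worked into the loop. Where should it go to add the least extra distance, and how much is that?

+9 miles — insert #104 between #101 and Base.

Insertion cost between consecutive stops i–j is d(i,#104) + d(#104,j) − d(i,j):
  between Base and #102: 30 + 29 − 4 = 55
  between #102 and #103: 29 + 20 − 17 = 32
  between #103 and #101: 20 + 6 − 14 = 12
  between #101 and Base: 6 + 30 − 27 = 9
Cheapest insertion is between #101 and Base, adding 9.
New total = 62 + 9 = 71.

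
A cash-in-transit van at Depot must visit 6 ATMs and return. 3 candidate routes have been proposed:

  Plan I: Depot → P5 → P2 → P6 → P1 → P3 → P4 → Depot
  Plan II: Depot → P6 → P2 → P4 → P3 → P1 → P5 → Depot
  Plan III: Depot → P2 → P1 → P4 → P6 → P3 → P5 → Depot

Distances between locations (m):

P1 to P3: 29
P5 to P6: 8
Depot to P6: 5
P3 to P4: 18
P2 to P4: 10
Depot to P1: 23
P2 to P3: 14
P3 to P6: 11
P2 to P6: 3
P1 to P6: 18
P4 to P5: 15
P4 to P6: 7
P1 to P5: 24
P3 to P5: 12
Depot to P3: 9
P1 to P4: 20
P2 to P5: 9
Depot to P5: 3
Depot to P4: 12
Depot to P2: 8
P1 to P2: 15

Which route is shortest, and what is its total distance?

Shortest is Plan III, total 76 m.

Plan I: 3 + 9 + 3 + 18 + 29 + 18 + 12 = 92
Plan II: 5 + 3 + 10 + 18 + 29 + 24 + 3 = 92
Plan III: 8 + 15 + 20 + 7 + 11 + 12 + 3 = 76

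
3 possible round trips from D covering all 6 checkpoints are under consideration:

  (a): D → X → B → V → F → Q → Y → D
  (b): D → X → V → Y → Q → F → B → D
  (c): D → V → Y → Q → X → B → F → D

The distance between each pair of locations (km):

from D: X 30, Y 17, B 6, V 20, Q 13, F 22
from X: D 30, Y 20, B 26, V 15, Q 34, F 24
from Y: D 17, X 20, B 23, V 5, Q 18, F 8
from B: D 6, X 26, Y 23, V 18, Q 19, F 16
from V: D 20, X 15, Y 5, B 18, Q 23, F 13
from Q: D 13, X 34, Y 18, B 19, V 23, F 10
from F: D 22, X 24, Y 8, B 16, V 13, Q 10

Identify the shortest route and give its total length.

(a): 30 + 26 + 18 + 13 + 10 + 18 + 17 = 132
(b): 30 + 15 + 5 + 18 + 10 + 16 + 6 = 100
(c): 20 + 5 + 18 + 34 + 26 + 16 + 22 = 141

Shortest is (b), total 100 km.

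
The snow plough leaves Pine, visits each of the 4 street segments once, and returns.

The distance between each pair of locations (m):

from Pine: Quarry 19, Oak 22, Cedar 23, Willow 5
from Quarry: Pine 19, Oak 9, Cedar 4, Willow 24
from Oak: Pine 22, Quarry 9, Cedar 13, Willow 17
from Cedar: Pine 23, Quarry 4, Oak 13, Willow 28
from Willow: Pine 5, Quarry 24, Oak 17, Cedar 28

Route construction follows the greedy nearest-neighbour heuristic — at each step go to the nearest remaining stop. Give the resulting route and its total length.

Total distance 58 m via the nearest-neighbour route Pine → Willow → Oak → Quarry → Cedar → Pine.

Pine → [Willow:5 / Quarry:19 / Oak:22 / Cedar:23] → Willow (5)
Willow → [Oak:17 / Quarry:24 / Cedar:28] → Oak (17)
Oak → [Quarry:9 / Cedar:13] → Quarry (9)
Quarry → [Cedar:4] → Cedar (4)
Return Cedar→Pine: 23.
Total = 5 + 17 + 9 + 4 + 23 = 58.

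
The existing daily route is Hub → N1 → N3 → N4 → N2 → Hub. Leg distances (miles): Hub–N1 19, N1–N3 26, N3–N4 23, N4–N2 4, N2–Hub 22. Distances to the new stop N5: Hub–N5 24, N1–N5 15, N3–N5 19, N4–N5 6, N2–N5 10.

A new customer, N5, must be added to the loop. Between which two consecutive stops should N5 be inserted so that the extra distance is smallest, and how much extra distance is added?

+2 miles — insert N5 between N3 and N4.

Insertion cost between consecutive stops i–j is d(i,N5) + d(N5,j) − d(i,j):
  between Hub and N1: 24 + 15 − 19 = 20
  between N1 and N3: 15 + 19 − 26 = 8
  between N3 and N4: 19 + 6 − 23 = 2
  between N4 and N2: 6 + 10 − 4 = 12
  between N2 and Hub: 10 + 24 − 22 = 12
Cheapest insertion is between N3 and N4, adding 2.
New total = 94 + 2 = 96.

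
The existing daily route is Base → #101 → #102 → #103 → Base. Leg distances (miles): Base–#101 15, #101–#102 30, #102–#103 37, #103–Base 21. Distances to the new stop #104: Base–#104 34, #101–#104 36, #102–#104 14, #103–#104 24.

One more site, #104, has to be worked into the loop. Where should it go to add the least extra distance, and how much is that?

Insertion cost between consecutive stops i–j is d(i,#104) + d(#104,j) − d(i,j):
  between Base and #101: 34 + 36 − 15 = 55
  between #101 and #102: 36 + 14 − 30 = 20
  between #102 and #103: 14 + 24 − 37 = 1
  between #103 and Base: 24 + 34 − 21 = 37
Cheapest insertion is between #102 and #103, adding 1.
New total = 103 + 1 = 104.

+1 miles — insert #104 between #102 and #103.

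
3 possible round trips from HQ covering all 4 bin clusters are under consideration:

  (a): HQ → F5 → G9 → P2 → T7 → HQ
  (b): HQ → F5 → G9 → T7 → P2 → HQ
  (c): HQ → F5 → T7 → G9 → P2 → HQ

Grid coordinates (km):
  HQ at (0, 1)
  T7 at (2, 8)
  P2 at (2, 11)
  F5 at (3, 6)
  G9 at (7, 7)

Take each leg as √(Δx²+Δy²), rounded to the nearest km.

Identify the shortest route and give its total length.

Shortest is (a), total 26 km.

(a): 6 + 4 + 6 + 3 + 7 = 26
(b): 6 + 4 + 5 + 3 + 10 = 28
(c): 6 + 2 + 5 + 6 + 10 = 29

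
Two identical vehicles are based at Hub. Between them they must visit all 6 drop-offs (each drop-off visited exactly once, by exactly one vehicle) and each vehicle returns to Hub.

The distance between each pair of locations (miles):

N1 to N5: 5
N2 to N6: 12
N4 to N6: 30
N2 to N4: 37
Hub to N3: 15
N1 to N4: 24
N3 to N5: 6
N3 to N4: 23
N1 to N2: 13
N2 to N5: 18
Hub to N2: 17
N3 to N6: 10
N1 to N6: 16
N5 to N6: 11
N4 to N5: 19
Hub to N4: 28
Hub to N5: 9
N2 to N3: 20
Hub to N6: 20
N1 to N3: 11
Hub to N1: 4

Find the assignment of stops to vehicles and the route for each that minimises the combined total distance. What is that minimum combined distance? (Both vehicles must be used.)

98 miles — the smallest possible combined total.

Try each way of splitting the stops between the two vehicles (each non-empty) and, for each split, find the best tour for each vehicle:
  {N1} + {N2, N3, N4, N5, N6}: 8 + 90 = 98
  {N2} + {N1, N3, N4, N5, N6}: 34 + 81 = 115
  {N1, N2} + {N3, N4, N5, N6}: 34 + 81 = 115
  {N3} + {N1, N2, N4, N5, N6}: 30 + 87 = 117
  {N1, N3} + {N2, N4, N5, N6}: 30 + 87 = 117
  {N2, N3} + {N1, N4, N5, N6}: 52 + 78 = 130
  … (31 splits in total)
Best: vehicle 1 Hub → N1 → Hub = 8; vehicle 2 Hub → N2 → N6 → N3 → N4 → N5 → Hub = 90; combined 98.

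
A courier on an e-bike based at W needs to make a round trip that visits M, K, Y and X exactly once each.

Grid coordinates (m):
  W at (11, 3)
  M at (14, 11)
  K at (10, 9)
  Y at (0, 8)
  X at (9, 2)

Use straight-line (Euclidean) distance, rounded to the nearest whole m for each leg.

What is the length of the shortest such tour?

36 m — the shortest possible round trip.

W-M-K-Y-X-W: 9+4+10+11+2 = 36
W-M-K-X-Y-W: 9+4+7+11+12 = 43
W-M-Y-K-X-W: 9+14+10+7+2 = 42
W-M-Y-X-K-W: 9+14+11+7+6 = 47
W-M-X-K-Y-W: 9+10+7+10+12 = 48
W-M-X-Y-K-W: 9+10+11+10+6 = 46
W-K-M-Y-X-W: 6+4+14+11+2 = 37
W-K-M-X-Y-W: 6+4+10+11+12 = 43
W-K-Y-M-X-W: 6+10+14+10+2 = 42
W-K-X-M-Y-W: 6+7+10+14+12 = 49
W-Y-M-K-X-W: 12+14+4+7+2 = 39
W-Y-K-M-X-W: 12+10+4+10+2 = 38
The minimum is 36.
One optimal route: W → M → K → Y → X → W (or its reverse).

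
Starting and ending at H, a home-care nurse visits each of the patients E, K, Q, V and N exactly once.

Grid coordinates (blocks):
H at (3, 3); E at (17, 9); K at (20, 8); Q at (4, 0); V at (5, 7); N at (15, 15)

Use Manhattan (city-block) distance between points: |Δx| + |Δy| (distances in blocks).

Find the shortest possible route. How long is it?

64 blocks — the shortest possible round trip.

There are 60 distinct closed tours to check (reversals are equivalent).
H→E→K→Q→V→N→H: 20+4+24+8+18+24 = 98
H→E→K→Q→N→V→H: 20+4+24+26+18+6 = 98
H→E→K→V→Q→N→H: 20+4+16+8+26+24 = 98
H→E→K→V→N→Q→H: 20+4+16+18+26+4 = 88
H→E→K→N→Q→V→H: 20+4+12+26+8+6 = 76
H→E→K→N→V→Q→H: 20+4+12+18+8+4 = 66
H→E→Q→K→V→N→H: 20+22+24+16+18+24 = 124
H→E→Q→K→N→V→H: 20+22+24+12+18+6 = 102
H→E→Q→V→K→N→H: 20+22+8+16+12+24 = 102
H→E→Q→V→N→K→H: 20+22+8+18+12+22 = 102
H→E→Q→N→K→V→H: 20+22+26+12+16+6 = 102
H→E→Q→N→V→K→H: 20+22+26+18+16+22 = 124
H→E→V→K→Q→N→H: 20+14+16+24+26+24 = 124
H→E→V→K→N→Q→H: 20+14+16+12+26+4 = 92
… (46 more)
H→K→E→N→V→Q→H: 22+4+8+18+8+4 = 64  ← best
The minimum is 64.
One optimal route: H → K → E → N → V → Q → H (or its reverse).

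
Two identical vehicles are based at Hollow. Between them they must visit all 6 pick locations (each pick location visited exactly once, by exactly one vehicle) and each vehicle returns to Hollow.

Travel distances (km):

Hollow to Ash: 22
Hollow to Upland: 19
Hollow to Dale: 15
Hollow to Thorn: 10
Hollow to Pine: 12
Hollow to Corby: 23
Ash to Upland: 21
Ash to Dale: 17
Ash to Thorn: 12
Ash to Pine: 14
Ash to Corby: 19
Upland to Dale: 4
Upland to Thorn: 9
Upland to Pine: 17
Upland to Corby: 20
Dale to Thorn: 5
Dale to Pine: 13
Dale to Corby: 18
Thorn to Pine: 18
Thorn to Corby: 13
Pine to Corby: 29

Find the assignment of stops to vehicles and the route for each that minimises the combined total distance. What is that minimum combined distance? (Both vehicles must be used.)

Try each way of splitting the stops between the two vehicles (each non-empty) and, for each split, find the best tour for each vehicle:
  {Ash} + {Upland, Dale, Thorn, Pine, Corby}: 44 + 72 = 116
  {Upland} + {Ash, Dale, Thorn, Pine, Corby}: 38 + 78 = 116
  {Ash, Upland} + {Dale, Thorn, Pine, Corby}: 62 + 66 = 128
  {Dale} + {Ash, Upland, Thorn, Pine, Corby}: 30 + 84 = 114
  {Ash, Dale} + {Upland, Thorn, Pine, Corby}: 54 + 72 = 126
  {Upland, Dale} + {Ash, Thorn, Pine, Corby}: 38 + 68 = 106
  … (31 splits in total)
  {Thorn} + {Ash, Upland, Dale, Pine, Corby}: 20 + 84 = 104  ← best
Best: vehicle 1 Hollow → Thorn → Hollow = 20; vehicle 2 Hollow → Dale → Upland → Corby → Ash → Pine → Hollow = 84; combined 104.

104 km — the smallest possible combined total.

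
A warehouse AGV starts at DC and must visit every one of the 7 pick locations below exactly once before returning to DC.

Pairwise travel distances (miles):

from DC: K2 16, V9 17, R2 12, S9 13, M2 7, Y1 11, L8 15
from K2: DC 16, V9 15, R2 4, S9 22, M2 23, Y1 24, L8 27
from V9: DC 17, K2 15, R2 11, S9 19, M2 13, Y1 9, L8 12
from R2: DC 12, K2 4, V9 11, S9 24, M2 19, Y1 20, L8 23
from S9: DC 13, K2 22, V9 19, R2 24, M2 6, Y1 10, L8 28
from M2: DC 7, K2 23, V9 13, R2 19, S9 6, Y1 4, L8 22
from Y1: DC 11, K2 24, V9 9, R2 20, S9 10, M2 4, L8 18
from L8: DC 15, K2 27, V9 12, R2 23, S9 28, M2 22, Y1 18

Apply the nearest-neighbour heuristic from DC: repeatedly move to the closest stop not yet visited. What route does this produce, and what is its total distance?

From DC: distances to unvisited — M2=7, Y1=11, R2=12, S9=13, L8=15, K2=16, V9=17. Nearest is M2 (7).
From M2: distances to unvisited — Y1=4, S9=6, V9=13, R2=19, L8=22, K2=23. Nearest is Y1 (4).
From Y1: distances to unvisited — V9=9, S9=10, L8=18, R2=20, K2=24. Nearest is V9 (9).
From V9: distances to unvisited — R2=11, L8=12, K2=15, S9=19. Nearest is R2 (11).
From R2: distances to unvisited — K2=4, L8=23, S9=24. Nearest is K2 (4).
From K2: distances to unvisited — S9=22, L8=27. Nearest is S9 (22).
From S9: distances to unvisited — L8=28. Nearest is L8 (28).
Return L8→DC: 15.
Total = 7 + 4 + 9 + 11 + 4 + 22 + 28 + 15 = 100.

Total distance 100 miles via the nearest-neighbour route DC → M2 → Y1 → V9 → R2 → K2 → S9 → L8 → DC.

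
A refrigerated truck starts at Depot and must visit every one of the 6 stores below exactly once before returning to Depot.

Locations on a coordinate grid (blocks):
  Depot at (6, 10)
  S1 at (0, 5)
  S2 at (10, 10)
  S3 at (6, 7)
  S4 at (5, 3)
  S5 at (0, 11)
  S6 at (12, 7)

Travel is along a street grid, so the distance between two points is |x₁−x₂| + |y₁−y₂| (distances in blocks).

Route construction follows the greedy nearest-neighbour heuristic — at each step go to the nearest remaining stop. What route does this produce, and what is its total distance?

Total distance 46 blocks via the nearest-neighbour route Depot → S3 → S4 → S1 → S5 → S2 → S6 → Depot.

At Depot the remaining stops are S3 3, S2 4, S5 7, S4 8, S6 9, S1 11; go to S3.
At S3 the remaining stops are S4 5, S6 6, S2 7, S1 8, S5 10; go to S4.
At S4 the remaining stops are S1 7, S6 11, S2 12, S5 13; go to S1.
At S1 the remaining stops are S5 6, S6 14, S2 15; go to S5.
At S5 the remaining stops are S2 11, S6 16; go to S2.
At S2 the remaining stops are S6 5; go to S6.
Return S6→Depot: 9.
Total = 3 + 5 + 7 + 6 + 11 + 5 + 9 = 46.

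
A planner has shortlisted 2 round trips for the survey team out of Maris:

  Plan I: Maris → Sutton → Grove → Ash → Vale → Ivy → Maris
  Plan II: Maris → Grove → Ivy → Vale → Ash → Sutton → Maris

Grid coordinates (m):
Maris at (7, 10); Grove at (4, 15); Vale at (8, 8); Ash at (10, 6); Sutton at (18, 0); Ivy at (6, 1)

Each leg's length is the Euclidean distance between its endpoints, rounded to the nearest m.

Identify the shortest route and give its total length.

Shortest is Plan II, total 55 m.

Plan I: 15 + 21 + 11 + 3 + 7 + 9 = 66
Plan II: 6 + 14 + 7 + 3 + 10 + 15 = 55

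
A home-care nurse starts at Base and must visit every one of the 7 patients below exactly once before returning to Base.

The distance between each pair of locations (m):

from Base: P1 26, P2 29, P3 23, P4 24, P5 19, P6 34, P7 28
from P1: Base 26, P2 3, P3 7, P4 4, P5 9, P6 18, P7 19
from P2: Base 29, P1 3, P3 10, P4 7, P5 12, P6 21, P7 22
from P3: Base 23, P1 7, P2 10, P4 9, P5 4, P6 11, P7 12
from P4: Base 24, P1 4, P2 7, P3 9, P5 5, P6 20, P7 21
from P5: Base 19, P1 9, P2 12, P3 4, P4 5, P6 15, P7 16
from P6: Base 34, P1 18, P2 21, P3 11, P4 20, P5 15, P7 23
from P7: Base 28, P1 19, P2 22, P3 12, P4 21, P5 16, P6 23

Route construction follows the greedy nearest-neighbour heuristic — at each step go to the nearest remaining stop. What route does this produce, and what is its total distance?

Nearest-neighbour total = 111 m; route Base → P5 → P3 → P1 → P2 → P4 → P6 → P7 → Base.

At Base the remaining stops are P5 19, P3 23, P4 24, P1 26, P7 28, P2 29, P6 34; go to P5.
At P5 the remaining stops are P3 4, P4 5, P1 9, P2 12, P6 15, P7 16; go to P3.
At P3 the remaining stops are P1 7, P4 9, P2 10, P6 11, P7 12; go to P1.
At P1 the remaining stops are P2 3, P4 4, P6 18, P7 19; go to P2.
At P2 the remaining stops are P4 7, P6 21, P7 22; go to P4.
At P4 the remaining stops are P6 20, P7 21; go to P6.
At P6 the remaining stops are P7 23; go to P7.
Return P7→Base: 28.
Total = 19 + 4 + 7 + 3 + 7 + 20 + 23 + 28 = 111.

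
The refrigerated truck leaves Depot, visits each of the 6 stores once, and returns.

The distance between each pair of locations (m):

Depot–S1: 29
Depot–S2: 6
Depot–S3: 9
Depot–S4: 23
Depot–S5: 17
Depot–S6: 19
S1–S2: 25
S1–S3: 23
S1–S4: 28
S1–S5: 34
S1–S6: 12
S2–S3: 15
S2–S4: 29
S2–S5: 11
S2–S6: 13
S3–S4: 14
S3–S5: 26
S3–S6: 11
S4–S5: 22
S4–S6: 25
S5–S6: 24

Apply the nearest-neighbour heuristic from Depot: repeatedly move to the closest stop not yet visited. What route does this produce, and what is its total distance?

105 m along Depot → S2 → S5 → S4 → S3 → S6 → S1 → Depot.

From Depot: distances to unvisited — S2=6, S3=9, S5=17, S6=19, S4=23, S1=29. Nearest is S2 (6).
From S2: distances to unvisited — S5=11, S6=13, S3=15, S1=25, S4=29. Nearest is S5 (11).
From S5: distances to unvisited — S4=22, S6=24, S3=26, S1=34. Nearest is S4 (22).
From S4: distances to unvisited — S3=14, S6=25, S1=28. Nearest is S3 (14).
From S3: distances to unvisited — S6=11, S1=23. Nearest is S6 (11).
From S6: distances to unvisited — S1=12. Nearest is S1 (12).
Return S1→Depot: 29.
Total = 6 + 11 + 22 + 14 + 11 + 12 + 29 = 105.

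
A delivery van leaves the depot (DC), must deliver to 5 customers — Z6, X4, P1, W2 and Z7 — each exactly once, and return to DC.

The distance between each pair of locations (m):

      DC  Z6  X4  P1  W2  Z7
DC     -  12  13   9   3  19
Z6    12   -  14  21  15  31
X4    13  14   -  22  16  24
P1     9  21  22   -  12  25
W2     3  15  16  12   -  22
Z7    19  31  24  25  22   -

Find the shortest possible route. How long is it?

Minimum total distance: 90 m.

DC-Z6-X4-P1-W2-Z7-DC: 12+14+22+12+22+19 = 101
DC-Z6-X4-P1-Z7-W2-DC: 12+14+22+25+22+3 = 98
DC-Z6-X4-W2-P1-Z7-DC: 12+14+16+12+25+19 = 98
DC-Z6-X4-W2-Z7-P1-DC: 12+14+16+22+25+9 = 98
DC-Z6-X4-Z7-P1-W2-DC: 12+14+24+25+12+3 = 90
DC-Z6-X4-Z7-W2-P1-DC: 12+14+24+22+12+9 = 93
DC-Z6-P1-X4-W2-Z7-DC: 12+21+22+16+22+19 = 112
DC-Z6-P1-X4-Z7-W2-DC: 12+21+22+24+22+3 = 104
DC-Z6-P1-W2-X4-Z7-DC: 12+21+12+16+24+19 = 104
DC-Z6-P1-W2-Z7-X4-DC: 12+21+12+22+24+13 = 104
DC-Z6-P1-Z7-X4-W2-DC: 12+21+25+24+16+3 = 101
DC-Z6-P1-Z7-W2-X4-DC: 12+21+25+22+16+13 = 109
DC-Z6-W2-X4-P1-Z7-DC: 12+15+16+22+25+19 = 109
DC-Z6-W2-X4-Z7-P1-DC: 12+15+16+24+25+9 = 101
… (46 more)
The minimum is 90.
One optimal route: DC → Z6 → X4 → Z7 → P1 → W2 → DC (or its reverse).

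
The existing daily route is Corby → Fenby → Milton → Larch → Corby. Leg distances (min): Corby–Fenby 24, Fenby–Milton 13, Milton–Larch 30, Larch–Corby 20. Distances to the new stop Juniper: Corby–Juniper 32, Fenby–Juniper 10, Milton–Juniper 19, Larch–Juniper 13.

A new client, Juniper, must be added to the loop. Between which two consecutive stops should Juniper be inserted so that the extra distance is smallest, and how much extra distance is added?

Insertion cost between consecutive stops i–j is d(i,Juniper) + d(Juniper,j) − d(i,j):
  between Corby and Fenby: 32 + 10 − 24 = 18
  between Fenby and Milton: 10 + 19 − 13 = 16
  between Milton and Larch: 19 + 13 − 30 = 2
  between Larch and Corby: 13 + 32 − 20 = 25
Cheapest insertion is between Milton and Larch, adding 2.
New total = 87 + 2 = 89.

Adding 2 min by placing Juniper on the Milton–Larch leg.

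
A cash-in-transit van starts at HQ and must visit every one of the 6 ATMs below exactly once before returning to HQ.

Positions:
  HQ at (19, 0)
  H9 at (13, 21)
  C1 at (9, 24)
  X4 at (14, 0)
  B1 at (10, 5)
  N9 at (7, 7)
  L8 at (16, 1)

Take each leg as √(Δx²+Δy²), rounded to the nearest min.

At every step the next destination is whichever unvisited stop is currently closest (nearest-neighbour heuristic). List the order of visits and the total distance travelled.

At HQ the remaining stops are L8 3, X4 5, B1 10, N9 14, H9 22, C1 26; go to L8.
At L8 the remaining stops are X4 2, B1 7, N9 11, H9 20, C1 24; go to X4.
At X4 the remaining stops are B1 6, N9 10, H9 21, C1 25; go to B1.
At B1 the remaining stops are N9 4, H9 16, C1 19; go to N9.
At N9 the remaining stops are H9 15, C1 17; go to H9.
At H9 the remaining stops are C1 5; go to C1.
Return C1→HQ: 26.
Total = 3 + 2 + 6 + 4 + 15 + 5 + 26 = 61.

Total distance 61 min via the nearest-neighbour route HQ → L8 → X4 → B1 → N9 → H9 → C1 → HQ.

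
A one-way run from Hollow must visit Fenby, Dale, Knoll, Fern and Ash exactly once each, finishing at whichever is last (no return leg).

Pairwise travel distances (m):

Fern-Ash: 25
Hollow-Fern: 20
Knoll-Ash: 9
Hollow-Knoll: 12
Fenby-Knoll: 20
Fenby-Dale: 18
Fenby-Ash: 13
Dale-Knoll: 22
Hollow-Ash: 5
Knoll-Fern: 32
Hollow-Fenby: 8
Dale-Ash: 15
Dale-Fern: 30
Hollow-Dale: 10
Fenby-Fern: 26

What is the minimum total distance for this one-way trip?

Minimum one-way distance = 80 m.

There are 5! = 120 possible orderings.
Hollow→Fenby→Dale→Knoll→Fern→Ash: 8+18+22+32+25 = 105
Hollow→Fenby→Dale→Knoll→Ash→Fern: 8+18+22+9+25 = 82
Hollow→Fenby→Dale→Fern→Knoll→Ash: 8+18+30+32+9 = 97
Hollow→Fenby→Dale→Fern→Ash→Knoll: 8+18+30+25+9 = 90
Hollow→Fenby→Dale→Ash→Knoll→Fern: 8+18+15+9+32 = 82
Hollow→Fenby→Dale→Ash→Fern→Knoll: 8+18+15+25+32 = 98
Hollow→Fenby→Knoll→Dale→Fern→Ash: 8+20+22+30+25 = 105
Hollow→Fenby→Knoll→Dale→Ash→Fern: 8+20+22+15+25 = 90
Hollow→Fenby→Knoll→Fern→Dale→Ash: 8+20+32+30+15 = 105
Hollow→Fenby→Knoll→Fern→Ash→Dale: 8+20+32+25+15 = 100
Hollow→Fenby→Knoll→Ash→Dale→Fern: 8+20+9+15+30 = 82
Hollow→Fenby→Knoll→Ash→Fern→Dale: 8+20+9+25+30 = 92
Hollow→Fenby→Fern→Dale→Knoll→Ash: 8+26+30+22+9 = 95
Hollow→Fenby→Fern→Dale→Ash→Knoll: 8+26+30+15+9 = 88
… (106 more)
Hollow→Dale→Knoll→Ash→Fenby→Fern: 10+22+9+13+26 = 80  ← best
The minimum is 80.
One shortest path: Hollow → Dale → Knoll → Ash → Fenby → Fern.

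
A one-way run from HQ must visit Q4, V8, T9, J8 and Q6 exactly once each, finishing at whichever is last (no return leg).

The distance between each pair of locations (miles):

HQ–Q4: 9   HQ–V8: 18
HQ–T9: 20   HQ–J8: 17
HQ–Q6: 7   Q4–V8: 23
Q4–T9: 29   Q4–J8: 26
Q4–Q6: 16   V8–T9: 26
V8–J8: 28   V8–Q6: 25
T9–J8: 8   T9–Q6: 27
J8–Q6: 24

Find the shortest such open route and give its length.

80 miles — the minimum one-way total.

There are 5! = 120 possible orderings.
HQ→Q4→V8→T9→J8→Q6: 9+23+26+8+24 = 90
HQ→Q4→V8→T9→Q6→J8: 9+23+26+27+24 = 109
HQ→Q4→V8→J8→T9→Q6: 9+23+28+8+27 = 95
HQ→Q4→V8→J8→Q6→T9: 9+23+28+24+27 = 111
HQ→Q4→V8→Q6→T9→J8: 9+23+25+27+8 = 92
HQ→Q4→V8→Q6→J8→T9: 9+23+25+24+8 = 89
HQ→Q4→T9→V8→J8→Q6: 9+29+26+28+24 = 116
HQ→Q4→T9→V8→Q6→J8: 9+29+26+25+24 = 113
HQ→Q4→T9→J8→V8→Q6: 9+29+8+28+25 = 99
HQ→Q4→T9→J8→Q6→V8: 9+29+8+24+25 = 95
HQ→Q4→T9→Q6→V8→J8: 9+29+27+25+28 = 118
HQ→Q4→T9→Q6→J8→V8: 9+29+27+24+28 = 117
HQ→Q4→J8→V8→T9→Q6: 9+26+28+26+27 = 116
HQ→Q4→J8→V8→Q6→T9: 9+26+28+25+27 = 115
… (106 more)
HQ→Q6→Q4→V8→T9→J8: 7+16+23+26+8 = 80  ← best
The minimum is 80.
One shortest path: HQ → Q6 → Q4 → V8 → T9 → J8.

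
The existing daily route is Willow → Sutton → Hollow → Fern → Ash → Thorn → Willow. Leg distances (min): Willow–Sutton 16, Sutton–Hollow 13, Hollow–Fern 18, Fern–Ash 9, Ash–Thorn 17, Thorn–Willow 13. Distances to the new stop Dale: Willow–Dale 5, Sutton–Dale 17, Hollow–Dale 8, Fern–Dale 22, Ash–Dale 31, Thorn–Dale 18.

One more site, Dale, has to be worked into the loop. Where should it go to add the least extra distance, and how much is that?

Insertion cost between consecutive stops i–j is d(i,Dale) + d(Dale,j) − d(i,j):
  between Willow and Sutton: 5 + 17 − 16 = 6
  between Sutton and Hollow: 17 + 8 − 13 = 12
  between Hollow and Fern: 8 + 22 − 18 = 12
  between Fern and Ash: 22 + 31 − 9 = 44
  between Ash and Thorn: 31 + 18 − 17 = 32
  between Thorn and Willow: 18 + 5 − 13 = 10
Cheapest insertion is between Willow and Sutton, adding 6.
New total = 86 + 6 = 92.

+6 min — insert Dale between Willow and Sutton.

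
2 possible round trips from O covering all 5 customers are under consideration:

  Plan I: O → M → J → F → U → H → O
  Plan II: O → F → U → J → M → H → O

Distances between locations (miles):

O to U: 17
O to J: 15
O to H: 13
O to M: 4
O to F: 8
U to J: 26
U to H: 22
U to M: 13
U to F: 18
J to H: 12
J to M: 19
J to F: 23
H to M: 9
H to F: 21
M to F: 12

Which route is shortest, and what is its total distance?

Plan I: 4 + 19 + 23 + 18 + 22 + 13 = 99
Plan II: 8 + 18 + 26 + 19 + 9 + 13 = 93

93 miles — Plan II is the shortest.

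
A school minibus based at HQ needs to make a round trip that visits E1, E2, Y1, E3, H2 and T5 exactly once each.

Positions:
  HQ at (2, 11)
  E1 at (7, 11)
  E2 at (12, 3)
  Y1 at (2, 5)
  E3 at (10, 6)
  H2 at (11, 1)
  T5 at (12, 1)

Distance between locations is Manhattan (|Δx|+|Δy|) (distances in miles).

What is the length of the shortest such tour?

HQ - E1 - E2 - Y1 - E3 - H2 - T5 - HQ: 5+13+12+9+6+1+20 = 66
HQ - E1 - E2 - Y1 - E3 - T5 - H2 - HQ: 5+13+12+9+7+1+19 = 66
HQ - E1 - E2 - Y1 - H2 - E3 - T5 - HQ: 5+13+12+13+6+7+20 = 76
HQ - E1 - E2 - Y1 - H2 - T5 - E3 - HQ: 5+13+12+13+1+7+13 = 64
HQ - E1 - E2 - Y1 - T5 - E3 - H2 - HQ: 5+13+12+14+7+6+19 = 76
HQ - E1 - E2 - Y1 - T5 - H2 - E3 - HQ: 5+13+12+14+1+6+13 = 64
HQ - E1 - E2 - E3 - Y1 - H2 - T5 - HQ: 5+13+5+9+13+1+20 = 66
HQ - E1 - E2 - E3 - Y1 - T5 - H2 - HQ: 5+13+5+9+14+1+19 = 66
… (352 more)
HQ - E1 - E3 - E2 - T5 - H2 - Y1 - HQ: 5+8+5+2+1+13+6 = 40  ← best
The minimum is 40.
One optimal route: HQ → E1 → E3 → E2 → T5 → H2 → Y1 → HQ (or its reverse).

Shortest round trip = 40 miles.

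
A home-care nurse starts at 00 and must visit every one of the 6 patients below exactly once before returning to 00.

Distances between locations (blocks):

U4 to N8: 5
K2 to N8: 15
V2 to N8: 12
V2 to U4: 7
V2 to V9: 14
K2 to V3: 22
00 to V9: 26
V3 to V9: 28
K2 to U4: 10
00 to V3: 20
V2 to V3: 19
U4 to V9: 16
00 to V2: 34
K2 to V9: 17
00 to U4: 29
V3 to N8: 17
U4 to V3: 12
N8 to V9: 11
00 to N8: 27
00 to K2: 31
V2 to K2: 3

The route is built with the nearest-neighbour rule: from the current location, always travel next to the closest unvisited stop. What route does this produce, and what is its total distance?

Nearest-neighbour total = 96 blocks; route 00 → V3 → U4 → N8 → V9 → V2 → K2 → 00.

From 00: distances to unvisited — V3=20, V9=26, N8=27, U4=29, K2=31, V2=34. Nearest is V3 (20).
From V3: distances to unvisited — U4=12, N8=17, V2=19, K2=22, V9=28. Nearest is U4 (12).
From U4: distances to unvisited — N8=5, V2=7, K2=10, V9=16. Nearest is N8 (5).
From N8: distances to unvisited — V9=11, V2=12, K2=15. Nearest is V9 (11).
From V9: distances to unvisited — V2=14, K2=17. Nearest is V2 (14).
From V2: distances to unvisited — K2=3. Nearest is K2 (3).
Return K2→00: 31.
Total = 20 + 12 + 5 + 11 + 14 + 3 + 31 = 96.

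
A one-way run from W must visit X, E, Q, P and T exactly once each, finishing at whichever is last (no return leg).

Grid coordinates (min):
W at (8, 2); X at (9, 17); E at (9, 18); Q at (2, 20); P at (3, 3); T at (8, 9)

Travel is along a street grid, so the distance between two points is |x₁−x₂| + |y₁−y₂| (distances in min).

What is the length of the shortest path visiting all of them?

There are 5! = 120 possible orderings.
W → X → E → Q → P → T: 16+1+9+18+11 = 55
W → X → E → Q → T → P: 16+1+9+17+11 = 54
W → X → E → P → Q → T: 16+1+21+18+17 = 73
W → X → E → P → T → Q: 16+1+21+11+17 = 66
W → X → E → T → Q → P: 16+1+10+17+18 = 62
W → X → E → T → P → Q: 16+1+10+11+18 = 56
W → X → Q → E → P → T: 16+10+9+21+11 = 67
W → X → Q → E → T → P: 16+10+9+10+11 = 56
W → X → Q → P → E → T: 16+10+18+21+10 = 75
W → X → Q → P → T → E: 16+10+18+11+10 = 65
W → X → Q → T → E → P: 16+10+17+10+21 = 74
W → X → Q → T → P → E: 16+10+17+11+21 = 75
W → X → P → E → Q → T: 16+20+21+9+17 = 83
W → X → P → E → T → Q: 16+20+21+10+17 = 84
… (106 more)
W → P → T → X → E → Q: 6+11+9+1+9 = 36  ← best
The minimum is 36.
One shortest path: W → P → T → X → E → Q.

Shortest open route: 36 min.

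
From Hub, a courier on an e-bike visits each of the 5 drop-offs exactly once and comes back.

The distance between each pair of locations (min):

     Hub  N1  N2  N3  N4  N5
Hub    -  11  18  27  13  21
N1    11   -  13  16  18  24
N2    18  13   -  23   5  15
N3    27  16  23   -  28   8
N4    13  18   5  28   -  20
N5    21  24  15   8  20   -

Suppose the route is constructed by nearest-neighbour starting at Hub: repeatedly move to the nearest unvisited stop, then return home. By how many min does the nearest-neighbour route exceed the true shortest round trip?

Hub: N1=11, N4=13, N2=18, N5=21, N3=27 ⇒ N1
N1: N2=13, N3=16, N4=18, N5=24 ⇒ N2
N2: N4=5, N5=15, N3=23 ⇒ N4
N4: N5=20, N3=28 ⇒ N5
N5: N3=8 ⇒ N3
NN route Hub → N1 → N2 → N4 → N5 → N3 → Hub costs 84.
Optimal: Hub → N1 → N3 → N5 → N2 → N4 → Hub costs 68 (by enumerating all 60 distinct tours).
Excess = 84 − 68 = 16.

16 min longer than the optimal tour.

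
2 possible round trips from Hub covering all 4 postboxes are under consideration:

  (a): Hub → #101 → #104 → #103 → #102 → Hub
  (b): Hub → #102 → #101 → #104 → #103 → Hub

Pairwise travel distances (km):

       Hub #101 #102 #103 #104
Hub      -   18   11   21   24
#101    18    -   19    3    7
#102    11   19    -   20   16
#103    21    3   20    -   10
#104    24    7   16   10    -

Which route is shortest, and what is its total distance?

66 km — (a) is the shortest.

(a): 18 + 7 + 10 + 20 + 11 = 66
(b): 11 + 19 + 7 + 10 + 21 = 68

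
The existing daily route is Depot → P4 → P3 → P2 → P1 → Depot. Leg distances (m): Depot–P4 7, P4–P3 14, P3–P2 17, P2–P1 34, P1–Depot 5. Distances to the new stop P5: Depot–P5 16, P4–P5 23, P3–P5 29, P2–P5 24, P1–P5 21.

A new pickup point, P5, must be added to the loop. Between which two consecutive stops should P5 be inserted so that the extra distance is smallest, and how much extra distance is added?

Insertion cost between consecutive stops i–j is d(i,P5) + d(P5,j) − d(i,j):
  between Depot and P4: 16 + 23 − 7 = 32
  between P4 and P3: 23 + 29 − 14 = 38
  between P3 and P2: 29 + 24 − 17 = 36
  between P2 and P1: 24 + 21 − 34 = 11
  between P1 and Depot: 21 + 16 − 5 = 32
Cheapest insertion is between P2 and P1, adding 11.
New total = 77 + 11 = 88.

+11 m — insert P5 between P2 and P1.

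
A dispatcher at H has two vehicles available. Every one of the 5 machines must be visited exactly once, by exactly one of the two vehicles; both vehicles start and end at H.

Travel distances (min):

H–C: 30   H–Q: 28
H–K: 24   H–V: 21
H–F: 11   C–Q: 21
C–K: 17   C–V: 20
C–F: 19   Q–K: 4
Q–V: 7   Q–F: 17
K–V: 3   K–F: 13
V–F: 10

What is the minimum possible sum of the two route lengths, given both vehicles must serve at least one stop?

101 min — the smallest possible combined total.

Try each way of splitting the stops between the two vehicles (each non-empty) and, for each split, find the best tour for each vehicle:
  {C} + {Q, K, V, F}: 60 + 56 = 116
  {Q} + {C, K, V, F}: 56 + 71 = 127
  {C, Q} + {K, V, F}: 79 + 48 = 127
  {K} + {C, Q, V, F}: 48 + 79 = 127
  {C, K} + {Q, V, F}: 71 + 56 = 127
  {Q, K} + {C, V, F}: 56 + 71 = 127
  … (15 splits in total)
  {C, Q, K, V} + {F}: 79 + 22 = 101  ← best
Best: vehicle 1 H → C → Q → K → V → H = 79; vehicle 2 H → F → H = 22; combined 101.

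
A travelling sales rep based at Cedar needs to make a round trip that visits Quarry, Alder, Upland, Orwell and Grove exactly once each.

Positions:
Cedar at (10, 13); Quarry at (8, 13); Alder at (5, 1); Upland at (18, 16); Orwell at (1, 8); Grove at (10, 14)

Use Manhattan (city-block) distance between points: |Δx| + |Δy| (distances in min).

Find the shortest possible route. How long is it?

There are 60 distinct closed tours to check (reversals are equivalent).
Cedar - Quarry - Alder - Upland - Orwell - Grove - Cedar: 2+15+28+25+15+1 = 86
Cedar - Quarry - Alder - Upland - Grove - Orwell - Cedar: 2+15+28+10+15+14 = 84
Cedar - Quarry - Alder - Orwell - Upland - Grove - Cedar: 2+15+11+25+10+1 = 64
Cedar - Quarry - Alder - Orwell - Grove - Upland - Cedar: 2+15+11+15+10+11 = 64
Cedar - Quarry - Alder - Grove - Upland - Orwell - Cedar: 2+15+18+10+25+14 = 84
Cedar - Quarry - Alder - Grove - Orwell - Upland - Cedar: 2+15+18+15+25+11 = 86
Cedar - Quarry - Upland - Alder - Orwell - Grove - Cedar: 2+13+28+11+15+1 = 70
Cedar - Quarry - Upland - Alder - Grove - Orwell - Cedar: 2+13+28+18+15+14 = 90
Cedar - Quarry - Upland - Orwell - Alder - Grove - Cedar: 2+13+25+11+18+1 = 70
Cedar - Quarry - Upland - Orwell - Grove - Alder - Cedar: 2+13+25+15+18+17 = 90
Cedar - Quarry - Upland - Grove - Alder - Orwell - Cedar: 2+13+10+18+11+14 = 68
Cedar - Quarry - Upland - Grove - Orwell - Alder - Cedar: 2+13+10+15+11+17 = 68
Cedar - Quarry - Orwell - Alder - Upland - Grove - Cedar: 2+12+11+28+10+1 = 64
Cedar - Quarry - Orwell - Alder - Grove - Upland - Cedar: 2+12+11+18+10+11 = 64
… (46 more)
The minimum is 64.
One optimal route: Cedar → Quarry → Alder → Orwell → Upland → Grove → Cedar (or its reverse).

Shortest round trip = 64 min.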